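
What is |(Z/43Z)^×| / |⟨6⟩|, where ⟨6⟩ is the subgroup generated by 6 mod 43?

By Lagrange's theorem, ord_43(6) divides φ(43) = 43 − 1 = 42 = 2 · 3 · 7.
Divisors of 42: 1, 2, 3, 6, 7, 14, 21, 42.
Compute 6^d (mod 43) for the divisors d until we hit 1:
6^1 ≡ 6 (mod 43)
6^2 ≡ 36 (mod 43)
6^3 ≡ 1 (mod 43) ✓
The order of 6 is 3, so the subgroup it generates has 3 elements.
[(Z/43Z)^× : ⟨6⟩] = 42/3 = 14.

14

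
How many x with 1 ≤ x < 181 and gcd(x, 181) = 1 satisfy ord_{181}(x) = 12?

4

φ(181) = 181 − 1 = 180 = 2^2 · 3^2 · 5.
Since (Z/181Z)^× is cyclic of order 180, the number of elements of order d is φ(d) when d | 180 and 0 otherwise.
12 = 2^2 · 3 divides 180, and φ(12) = 4.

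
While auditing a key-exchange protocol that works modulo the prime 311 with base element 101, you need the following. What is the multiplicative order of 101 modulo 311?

310

By Lagrange's theorem, ord_311(101) divides φ(311) = 311 − 1 = 310 = 2 · 5 · 31.
Divisors of 310: 1, 2, 5, 10, 31, 62, 155, 310.
Evaluate successive powers at the divisors of 310:
101^1 ≡ 101
101^2 ≡ 249
101^5 ≡ 116
101^10 ≡ 83
101^31 ≡ 275
101^62 ≡ 52
101^155 ≡ 310
101^310 ≡ 1
So ord_311(101) = 310.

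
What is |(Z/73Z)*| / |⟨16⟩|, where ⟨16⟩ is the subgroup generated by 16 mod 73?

8

By Lagrange's theorem, ord_73(16) divides φ(73) = 73 − 1 = 72 = 2^3 · 3^2.
Divisors of 72: 1, 2, 3, 4, 6, 8, 9, 12, 18, 24, 36, 72.
Evaluate successive powers at the divisors of 72:
16^1 ≡ 16 (mod 73)
16^2 ≡ 37 (mod 73)
16^3 ≡ 8 (mod 73)
16^4 ≡ 55 (mod 73)
16^6 ≡ 64 (mod 73)
16^8 ≡ 32 (mod 73)
16^9 ≡ 1 (mod 73) ✓
Thus |⟨16⟩| = ord(16) = 9.
Index = |(Z/73Z)^×| / |⟨16⟩| = 72 / 9 = 8.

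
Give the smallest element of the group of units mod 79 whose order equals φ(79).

φ(79) = 79 − 1 = 78 = 2 · 3 · 13.
Test candidates g = 2, 3, … against the prime factors q ∈ {2, 3, 13} of φ(79): g is a generator iff g^(78/q) ≢ 1 for every such q.
g = 2: 2^39 ≡ 1 — hits 1, so not a primitive root.
g = 3: 3^39 ≡ 78; 3^26 ≡ 23; 3^6 ≡ 18 — none is 1, so 3 is a primitive root.
The smallest primitive root modulo 79 is 3.

3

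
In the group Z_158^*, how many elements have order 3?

φ(158) = φ(2)·φ(79) = 1·78 = 78 = 2 · 3 · 13.
In a cyclic group of order 78, there are φ(d) elements of order d for each divisor d of 78, and zero for non-divisors.
3 | 78, and φ(3) = 3 − 1 = 2.

2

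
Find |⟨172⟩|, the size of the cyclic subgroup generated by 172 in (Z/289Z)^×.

By Lagrange's theorem, ord_289(172) divides φ(289) = φ(17^2) = 17·(17−1) = 272 = 2^4 · 17.
Divisors of 272: 1, 2, 4, 8, 16, 17, 34, 68, 136, 272.
Evaluate successive powers at the divisors of 272:
172^1 ≡ 172 (mod 289)
172^2 ≡ 106 (mod 289)
172^4 ≡ 254 (mod 289)
172^8 ≡ 69 (mod 289)
172^16 ≡ 137 (mod 289)
172^17 ≡ 155 (mod 289)
172^34 ≡ 38 (mod 289)
172^68 ≡ 288 (mod 289)
172^136 ≡ 1 (mod 289) ✓
Hence ord(172) = 136.

136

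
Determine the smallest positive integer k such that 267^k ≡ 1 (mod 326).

3

Since 267 ∈ (Z/326Z)^×, its order divides φ(326) = φ(2)·φ(163) = 1·162 = 162 = 2 · 3^4.
Divisors of 162: 1, 2, 3, 6, 9, 18, 27, 54, 81, 162.
Evaluate successive powers at the divisors of 162:
267^1 ≡ 267 (mod 326)
267^2 ≡ 221 (mod 326)
267^3 ≡ 1 (mod 326) ✓
The smallest such exponent is 3, so the order of 267 is 3.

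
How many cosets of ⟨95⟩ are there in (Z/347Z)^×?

2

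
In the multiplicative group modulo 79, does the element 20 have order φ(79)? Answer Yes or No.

No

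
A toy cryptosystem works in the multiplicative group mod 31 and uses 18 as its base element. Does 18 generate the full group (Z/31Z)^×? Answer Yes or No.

No

φ(31) = 31 − 1 = 30 = 2 · 3 · 5.
An element g generates (Z/31Z)^× iff g^(30/q) ≢ 1 (mod 31) for each prime q ∈ {2, 3, 5}.
18^15 ≡ 1 (mod 31)  [q = 2: ≡ 1 ✗]
18^10 ≡ 5 (mod 31)  [q = 3: ≢ 1 ✓]
18^6 ≡ 16 (mod 31)  [q = 5: ≢ 1 ✓]
18^15 ≡ 1 shows ord(18) | 15, strictly less than φ(31); not a primitive root.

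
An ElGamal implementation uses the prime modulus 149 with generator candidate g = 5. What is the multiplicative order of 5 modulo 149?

37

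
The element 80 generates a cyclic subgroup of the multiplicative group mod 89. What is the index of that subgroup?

2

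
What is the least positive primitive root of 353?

φ(353) = 353 − 1 = 352 = 2^5 · 11.
g is a primitive root iff g^(352/q) ≢ 1 (mod 353) for each prime q ∈ {2, 11}.
g = 2: 2^176 ≡ 1 — hits 1, so not a primitive root.
g = 3: 3^176 ≡ 352; 3^32 ≡ 140 — none is 1, so 3 is a primitive root.
So 3 is the smallest generator of (Z/353Z)^×.

3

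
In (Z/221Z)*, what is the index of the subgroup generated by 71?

4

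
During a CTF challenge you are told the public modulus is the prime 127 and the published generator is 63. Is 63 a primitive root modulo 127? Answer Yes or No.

φ(127) = 127 − 1 = 126 = 2 · 3^2 · 7.
An element g generates (Z/127Z)^× iff g^(126/q) ≢ 1 (mod 127) for each prime q ∈ {2, 3, 7}.
63^63 ≡ 126 (mod 127)  [q = 2: ≢ 1 ✓]
63^42 ≡ 1 (mod 127)  [q = 3: ≡ 1 ✗]
63^18 ≡ 8 (mod 127)  [q = 7: ≢ 1 ✓]
63^42 ≡ 1 shows ord(63) | 42, strictly less than φ(127); not a primitive root.

No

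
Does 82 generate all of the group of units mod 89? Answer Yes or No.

Yes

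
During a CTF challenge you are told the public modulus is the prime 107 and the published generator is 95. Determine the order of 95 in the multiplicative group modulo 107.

106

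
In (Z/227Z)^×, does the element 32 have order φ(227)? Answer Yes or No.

Yes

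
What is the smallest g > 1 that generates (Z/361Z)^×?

2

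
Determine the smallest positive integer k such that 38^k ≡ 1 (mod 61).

20

The order of 38 must divide φ(61) = 61 − 1 = 60 = 2^2 · 3 · 5.
Divisors of 60: 1, 2, 3, 4, 5, 6, 10, 12, 15, 20, 30, 60.
Evaluate successive powers at the divisors of 60:
38^1 ≡ 38
38^2 ≡ 41
38^3 ≡ 33
38^4 ≡ 34
38^5 ≡ 11
38^6 ≡ 52
38^10 ≡ 60
38^12 ≡ 20
38^15 ≡ 50
38^20 ≡ 1
Hence ord(38) = 20.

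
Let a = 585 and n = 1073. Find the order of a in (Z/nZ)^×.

126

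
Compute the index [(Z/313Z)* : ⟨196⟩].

2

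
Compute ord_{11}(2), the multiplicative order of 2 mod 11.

10

By Lagrange's theorem, ord_11(2) divides φ(11) = 11 − 1 = 10 = 2 · 5.
Divisors of 10: 1, 2, 5, 10.
Evaluate successive powers at the divisors of 10:
2^1 ≡ 2 (mod 11)
2^2 ≡ 4 (mod 11)
2^5 ≡ 10 (mod 11)
2^10 ≡ 1 (mod 11) ✓
Therefore the multiplicative order of 2 modulo 11 is 10.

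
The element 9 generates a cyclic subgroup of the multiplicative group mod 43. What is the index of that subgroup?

ord(9) | φ(43) = 43 − 1 = 42 = 2 · 3 · 7.
Divisors of 42: 1, 2, 3, 6, 7, 14, 21, 42.
Test each divisor d:
9^1 ≡ 9
9^2 ≡ 38
9^3 ≡ 41
9^6 ≡ 4
9^7 ≡ 36
9^14 ≡ 6
9^21 ≡ 1
Thus |⟨9⟩| = ord(9) = 21.
The index is φ(43) / ord(9) = 42 / 21 = 2.

2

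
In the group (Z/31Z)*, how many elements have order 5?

4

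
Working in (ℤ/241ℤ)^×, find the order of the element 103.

ord(103) | φ(241) = 241 − 1 = 240 = 2^4 · 3 · 5.
Divisors of 240: 1, 2, 3, 4, 5, 6, 8, 10, 12, 15, 16, 20, 24, 30, 40, 48, 60, 80, 120, 240.
Evaluate successive powers at the divisors of 240:
103^1 ≡ 103 (mod 241)
103^2 ≡ 5 (mod 241)
103^3 ≡ 33 (mod 241)
103^4 ≡ 25 (mod 241)
103^5 ≡ 165 (mod 241)
103^6 ≡ 125 (mod 241)
103^8 ≡ 143 (mod 241)
103^10 ≡ 233 (mod 241)
103^12 ≡ 201 (mod 241)
103^15 ≡ 126 (mod 241)
103^16 ≡ 205 (mod 241)
103^20 ≡ 64 (mod 241)
103^24 ≡ 154 (mod 241)
103^30 ≡ 211 (mod 241)
103^40 ≡ 240 (mod 241)
103^48 ≡ 98 (mod 241)
103^60 ≡ 177 (mod 241)
103^80 ≡ 1 (mod 241) ✓
So ord_241(103) = 80.

80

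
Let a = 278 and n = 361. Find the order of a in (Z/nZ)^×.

114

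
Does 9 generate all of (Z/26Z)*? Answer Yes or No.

φ(26) = φ(2)·φ(13) = 1·12 = 12 = 2^2 · 3.
An element g generates (Z/26Z)^× iff g^(12/q) ≢ 1 (mod 26) for each prime q ∈ {2, 3}.
9^6 ≡ 1 (mod 26)  [q = 2: ≡ 1 ✗]
9^4 ≡ 9 (mod 26)  [q = 3: ≢ 1 ✓]
Since 9^6 ≡ 1, the order of 9 divides 6 < 12, so 9 is not a primitive root.

No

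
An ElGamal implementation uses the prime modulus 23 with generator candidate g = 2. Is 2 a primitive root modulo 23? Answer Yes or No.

No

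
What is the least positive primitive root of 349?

2

φ(349) = 349 − 1 = 348 = 2^2 · 3 · 29.
Test candidates g = 2, 3, … against the prime factors q ∈ {2, 3, 29} of φ(349): g is a generator iff g^(348/q) ≢ 1 for every such q.
g = 2: 2^174 ≡ 348; 2^116 ≡ 226; 2^12 ≡ 257 — none is 1, so 2 is a primitive root.
The smallest primitive root modulo 349 is 2.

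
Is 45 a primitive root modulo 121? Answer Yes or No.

No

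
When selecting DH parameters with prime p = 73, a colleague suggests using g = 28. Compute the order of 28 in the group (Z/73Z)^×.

72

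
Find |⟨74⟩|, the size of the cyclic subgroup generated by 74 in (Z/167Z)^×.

ord(74) | φ(167) = 167 − 1 = 166 = 2 · 83.
Divisors of 166: 1, 2, 83, 166.
Check 74^d mod 167 for each divisor in increasing order:
74^1 ≡ 74 (mod 167)
74^2 ≡ 132 (mod 167)
74^83 ≡ 166 (mod 167)
74^166 ≡ 1 (mod 167) ✓
Hence ord(74) = 166.

166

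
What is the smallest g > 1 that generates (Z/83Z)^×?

φ(83) = 83 − 1 = 82 = 2 · 41.
Test candidates g = 2, 3, … against the prime factors q ∈ {2, 41} of φ(83): g is a generator iff g^(82/q) ≢ 1 for every such q.
g = 2: 2^41 ≡ 82; 2^2 ≡ 4 — none is 1, so 2 is a primitive root.
The smallest primitive root modulo 83 is 2.

2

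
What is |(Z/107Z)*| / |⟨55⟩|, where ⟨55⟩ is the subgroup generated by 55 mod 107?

The order of 55 must divide φ(107) = 107 − 1 = 106 = 2 · 53.
Divisors of 106: 1, 2, 53, 106.
Test each divisor d:
55^1 ≡ 55 (mod 107)
55^2 ≡ 29 (mod 107)
55^53 ≡ 106 (mod 107)
55^106 ≡ 1 (mod 107) ✓
The order of 55 is 106, so the subgroup it generates has 106 elements.
[(Z/107Z)^× : ⟨55⟩] = 106/106 = 1.

1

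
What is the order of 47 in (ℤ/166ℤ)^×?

By Lagrange's theorem, ord_166(47) divides φ(166) = φ(2)·φ(83) = 1·82 = 82 = 2 · 41.
Divisors of 82: 1, 2, 41, 82.
Compute 47^d (mod 166) for the divisors d until we hit 1:
47^1 ≡ 47
47^2 ≡ 51
47^41 ≡ 165
47^82 ≡ 1
Therefore the multiplicative order of 47 modulo 166 is 82.

82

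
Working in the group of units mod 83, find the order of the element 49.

Since 49 ∈ (Z/83Z)^×, its order divides φ(83) = 83 − 1 = 82 = 2 · 41.
Divisors of 82: 1, 2, 41, 82.
Test each divisor d:
49^1 ≡ 49 (mod 83)
49^2 ≡ 77 (mod 83)
49^41 ≡ 1 (mod 83) ✓
Therefore the multiplicative order of 49 modulo 83 is 41.

41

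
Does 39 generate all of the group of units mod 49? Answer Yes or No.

φ(49) = φ(7^2) = 7·(7−1) = 42 = 2 · 3 · 7.
Test 39^(42/q) mod 49 for each prime factor q of 42:
39^21 ≡ 1 (mod 49)  [q = 2: ≡ 1 ✗]
39^14 ≡ 30 (mod 49)  [q = 3: ≢ 1 ✓]
39^6 ≡ 8 (mod 49)  [q = 7: ≢ 1 ✓]
The check at q = 2 fails, so 39 generates a proper subgroup.

No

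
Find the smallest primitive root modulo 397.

5

φ(397) = 397 − 1 = 396 = 2^2 · 3^2 · 11.
Test candidates g = 2, 3, … against the prime factors q ∈ {2, 3, 11} of φ(397): g is a generator iff g^(396/q) ≢ 1 for every such q.
g = 2: 2^198 ≡ 396; 2^132 ≡ 1 — hits 1, so not a primitive root.
g = 3: 3^198 ≡ 1 — hits 1, so not a primitive root.
g = 4: 4^198 ≡ 1 — hits 1, so not a primitive root.
g = 5: 5^198 ≡ 396; 5^132 ≡ 362; 5^36 ≡ 290 — none is 1, so 5 is a primitive root.
The smallest primitive root modulo 397 is 5.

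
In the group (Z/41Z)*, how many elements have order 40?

φ(41) = 41 − 1 = 40 = 2^3 · 5.
(Z/41Z)^× is cyclic (|G| = 40); a cyclic group of order m has exactly φ(d) elements of each order d | m, and none otherwise.
40 = 2^3 · 5 divides 40, and φ(40) = 16.

16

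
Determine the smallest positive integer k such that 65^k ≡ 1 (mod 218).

108

ord(65) | φ(218) = φ(2)·φ(109) = 1·108 = 108 = 2^2 · 3^3.
Divisors of 108: 1, 2, 3, 4, 6, 9, 12, 18, 27, 36, 54, 108.
Test each divisor d:
65^1 ≡ 65 (mod 218)
65^2 ≡ 83 (mod 218)
65^3 ≡ 163 (mod 218)
65^4 ≡ 131 (mod 218)
65^6 ≡ 191 (mod 218)
65^9 ≡ 177 (mod 218)
65^12 ≡ 75 (mod 218)
65^18 ≡ 155 (mod 218)
65^27 ≡ 185 (mod 218)
65^36 ≡ 45 (mod 218)
65^54 ≡ 217 (mod 218)
65^108 ≡ 1 (mod 218) ✓
Therefore the multiplicative order of 65 modulo 218 is 108.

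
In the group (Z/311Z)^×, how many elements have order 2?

1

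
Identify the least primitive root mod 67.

2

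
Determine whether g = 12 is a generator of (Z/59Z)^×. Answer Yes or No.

No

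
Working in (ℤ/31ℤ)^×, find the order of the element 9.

ord(9) | φ(31) = 31 − 1 = 30 = 2 · 3 · 5.
Divisors of 30: 1, 2, 3, 5, 6, 10, 15, 30.
Check 9^d mod 31 for each divisor in increasing order:
9^1 ≡ 9 (mod 31)
9^2 ≡ 19 (mod 31)
9^3 ≡ 16 (mod 31)
9^5 ≡ 25 (mod 31)
9^6 ≡ 8 (mod 31)
9^10 ≡ 5 (mod 31)
9^15 ≡ 1 (mod 31) ✓
Therefore the multiplicative order of 9 modulo 31 is 15.

15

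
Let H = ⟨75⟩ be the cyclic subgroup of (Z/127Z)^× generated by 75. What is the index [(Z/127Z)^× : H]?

7

Since 75 ∈ (Z/127Z)^×, its order divides φ(127) = 127 − 1 = 126 = 2 · 3^2 · 7.
Divisors of 126: 1, 2, 3, 6, 7, 9, 14, 18, 21, 42, 63, 126.
Test each divisor d:
75^1 ≡ 75
75^2 ≡ 37
75^3 ≡ 108
75^6 ≡ 107
75^7 ≡ 24
75^9 ≡ 126
75^14 ≡ 68
75^18 ≡ 1
So ord_127(75) = 18, hence |⟨75⟩| = 18.
The index is φ(127) / ord(75) = 126 / 18 = 7.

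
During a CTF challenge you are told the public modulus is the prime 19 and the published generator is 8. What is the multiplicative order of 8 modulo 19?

ord(8) | φ(19) = 19 − 1 = 18 = 2 · 3^2.
Divisors of 18: 1, 2, 3, 6, 9, 18.
Evaluate successive powers at the divisors of 18:
8^1 ≡ 8 (mod 19)
8^2 ≡ 7 (mod 19)
8^3 ≡ 18 (mod 19)
8^6 ≡ 1 (mod 19) ✓
Hence ord(8) = 6.

6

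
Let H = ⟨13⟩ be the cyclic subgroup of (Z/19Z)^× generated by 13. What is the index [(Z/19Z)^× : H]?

1

ord(13) | φ(19) = 19 − 1 = 18 = 2 · 3^2.
Divisors of 18: 1, 2, 3, 6, 9, 18.
Compute 13^d (mod 19) for the divisors d until we hit 1:
13^1 ≡ 13 (mod 19)
13^2 ≡ 17 (mod 19)
13^3 ≡ 12 (mod 19)
13^6 ≡ 11 (mod 19)
13^9 ≡ 18 (mod 19)
13^18 ≡ 1 (mod 19) ✓
Thus |⟨13⟩| = ord(13) = 18.
The index is φ(19) / ord(13) = 18 / 18 = 1.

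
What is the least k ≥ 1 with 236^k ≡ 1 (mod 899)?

210

ord(236) | φ(899) = φ(29·31) = (29−1)·(31−1) = 28·30 = 840 = 2^3 · 3 · 5 · 7.
Divisors of 840: 1, 2, 3, 4, 5, 6, 7, 8, 10, 12, 14, 15, 20, 21, 24, 28, 30, 35, 40, 42, 56, 60, 70, 84, 105, 120, 140, 168, 210, 280, 420, 840.
Evaluate successive powers at the divisors of 840:
236^1 ≡ 236 (mod 899)
236^2 ≡ 857 (mod 899)
236^3 ≡ 876 (mod 899)
236^4 ≡ 865 (mod 899)
236^5 ≡ 67 (mod 899)
236^6 ≡ 529 (mod 899)
236^7 ≡ 782 (mod 899)
236^8 ≡ 257 (mod 899)
236^10 ≡ 893 (mod 899)
236^12 ≡ 252 (mod 899)
236^14 ≡ 204 (mod 899)
236^15 ≡ 497 (mod 899)
236^20 ≡ 36 (mod 899)
236^21 ≡ 405 (mod 899)
236^24 ≡ 574 (mod 899)
236^28 ≡ 262 (mod 899)
236^30 ≡ 683 (mod 899)
236^35 ≡ 811 (mod 899)
236^40 ≡ 397 (mod 899)
236^42 ≡ 407 (mod 899)
236^56 ≡ 320 (mod 899)
236^60 ≡ 807 (mod 899)
236^70 ≡ 552 (mod 899)
236^84 ≡ 233 (mod 899)
236^105 ≡ 869 (mod 899)
236^120 ≡ 373 (mod 899)
236^140 ≡ 842 (mod 899)
236^168 ≡ 349 (mod 899)
236^210 ≡ 1 (mod 899) ✓
The smallest such exponent is 210, so the order of 236 is 210.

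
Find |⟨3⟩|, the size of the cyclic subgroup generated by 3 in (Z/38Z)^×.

18

By Lagrange's theorem, ord_38(3) divides φ(38) = φ(2)·φ(19) = 1·18 = 18 = 2 · 3^2.
Divisors of 18: 1, 2, 3, 6, 9, 18.
Test each divisor d:
3^1 ≡ 3 (mod 38)
3^2 ≡ 9 (mod 38)
3^3 ≡ 27 (mod 38)
3^6 ≡ 7 (mod 38)
3^9 ≡ 37 (mod 38)
3^18 ≡ 1 (mod 38) ✓
So ord_38(3) = 18.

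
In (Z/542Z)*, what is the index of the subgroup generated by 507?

3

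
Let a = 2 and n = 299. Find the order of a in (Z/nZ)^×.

132

ord(2) | φ(299) = φ(13·23) = (13−1)·(23−1) = 12·22 = 264 = 2^3 · 3 · 11.
Divisors of 264: 1, 2, 3, 4, 6, 8, 11, 12, 22, 24, 33, 44, 66, 88, 132, 264.
Test each divisor d:
2^1 ≡ 2 (mod 299)
2^2 ≡ 4 (mod 299)
2^3 ≡ 8 (mod 299)
2^4 ≡ 16 (mod 299)
2^6 ≡ 64 (mod 299)
2^8 ≡ 256 (mod 299)
2^11 ≡ 254 (mod 299)
2^12 ≡ 209 (mod 299)
2^22 ≡ 231 (mod 299)
2^24 ≡ 27 (mod 299)
2^33 ≡ 70 (mod 299)
2^44 ≡ 139 (mod 299)
2^66 ≡ 116 (mod 299)
2^88 ≡ 185 (mod 299)
2^132 ≡ 1 (mod 299) ✓
Therefore the multiplicative order of 2 modulo 299 is 132.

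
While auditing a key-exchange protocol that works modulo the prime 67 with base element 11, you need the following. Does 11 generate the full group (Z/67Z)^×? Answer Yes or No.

φ(67) = 67 − 1 = 66 = 2 · 3 · 11.
It suffices to check that the order of 11 is not a proper divisor of 66: compute 11^(66/q) for q ∈ {2, 3, 11}.
11^33 ≡ 66 (mod 67)  [q = 2: ≢ 1 ✓]
11^22 ≡ 29 (mod 67)  [q = 3: ≢ 1 ✓]
11^6 ≡ 14 (mod 67)  [q = 11: ≢ 1 ✓]
Every test exponent gives a nontrivial residue, hence 11 generates the full group.

Yes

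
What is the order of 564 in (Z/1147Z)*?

18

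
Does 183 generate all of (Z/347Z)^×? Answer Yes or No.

φ(347) = 347 − 1 = 346 = 2 · 173.
It suffices to check that the order of 183 is not a proper divisor of 346: compute 183^(346/q) for q ∈ {2, 173}.
183^173 ≡ 1 (mod 347)  [q = 2: ≡ 1 ✗]
183^2 ≡ 177 (mod 347)  [q = 173: ≢ 1 ✓]
Since 183^173 ≡ 1, the order of 183 divides 173 < 346, so 183 is not a primitive root.

No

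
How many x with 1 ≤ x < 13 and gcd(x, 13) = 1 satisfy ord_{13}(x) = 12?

φ(13) = 13 − 1 = 12 = 2^2 · 3.
In a cyclic group of order 12, there are φ(d) elements of order d for each divisor d of 12, and zero for non-divisors.
12 = 2^2 · 3 divides 12, and φ(12) = 4.

4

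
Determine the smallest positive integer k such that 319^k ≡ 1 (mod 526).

By Lagrange's theorem, ord_526(319) divides φ(526) = φ(2)·φ(263) = 1·262 = 262 = 2 · 131.
Divisors of 262: 1, 2, 131, 262.
Evaluate successive powers at the divisors of 262:
319^1 ≡ 319 (mod 526)
319^2 ≡ 243 (mod 526)
319^131 ≡ 525 (mod 526)
319^262 ≡ 1 (mod 526) ✓
The smallest such exponent is 262, so the order of 319 is 262.

262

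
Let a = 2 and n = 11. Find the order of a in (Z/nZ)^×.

ord(2) | φ(11) = 11 − 1 = 10 = 2 · 5.
Divisors of 10: 1, 2, 5, 10.
Test each divisor d:
2^1 ≡ 2 (mod 11)
2^2 ≡ 4 (mod 11)
2^5 ≡ 10 (mod 11)
2^10 ≡ 1 (mod 11) ✓
The smallest such exponent is 10, so the order of 2 is 10.

10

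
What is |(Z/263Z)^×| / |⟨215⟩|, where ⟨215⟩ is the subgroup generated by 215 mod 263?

ord(215) | φ(263) = 263 − 1 = 262 = 2 · 131.
Divisors of 262: 1, 2, 131, 262.
Check 215^d mod 263 for each divisor in increasing order:
215^1 ≡ 215
215^2 ≡ 200
215^131 ≡ 262
215^262 ≡ 1
The order of 215 is 262, so the subgroup it generates has 262 elements.
The index is φ(263) / ord(215) = 262 / 262 = 1.

1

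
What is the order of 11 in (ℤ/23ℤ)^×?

By Lagrange's theorem, ord_23(11) divides φ(23) = 23 − 1 = 22 = 2 · 11.
Divisors of 22: 1, 2, 11, 22.
Test each divisor d:
11^1 ≡ 11
11^2 ≡ 6
11^11 ≡ 22
11^22 ≡ 1
Therefore the multiplicative order of 11 modulo 23 is 22.

22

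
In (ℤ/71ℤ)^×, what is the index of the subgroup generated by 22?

1

ord(22) | φ(71) = 71 − 1 = 70 = 2 · 5 · 7.
Divisors of 70: 1, 2, 5, 7, 10, 14, 35, 70.
Test each divisor d:
22^1 ≡ 22 (mod 71)
22^2 ≡ 58 (mod 71)
22^5 ≡ 26 (mod 71)
22^7 ≡ 17 (mod 71)
22^10 ≡ 37 (mod 71)
22^14 ≡ 5 (mod 71)
22^35 ≡ 70 (mod 71)
22^70 ≡ 1 (mod 71) ✓
So ord_71(22) = 70, hence |⟨22⟩| = 70.
The index is φ(71) / ord(22) = 70 / 70 = 1.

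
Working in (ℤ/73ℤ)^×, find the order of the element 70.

ord(70) | φ(73) = 73 − 1 = 72 = 2^3 · 3^2.
Divisors of 72: 1, 2, 3, 4, 6, 8, 9, 12, 18, 24, 36, 72.
Compute 70^d (mod 73) for the divisors d until we hit 1:
70^1 ≡ 70 (mod 73)
70^2 ≡ 9 (mod 73)
70^3 ≡ 46 (mod 73)
70^4 ≡ 8 (mod 73)
70^6 ≡ 72 (mod 73)
70^8 ≡ 64 (mod 73)
70^9 ≡ 27 (mod 73)
70^12 ≡ 1 (mod 73) ✓
So ord_73(70) = 12.

12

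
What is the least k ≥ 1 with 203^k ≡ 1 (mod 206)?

The order of 203 must divide φ(206) = φ(2)·φ(103) = 1·102 = 102 = 2 · 3 · 17.
Divisors of 102: 1, 2, 3, 6, 17, 34, 51, 102.
Check 203^d mod 206 for each divisor in increasing order:
203^1 ≡ 203 (mod 206)
203^2 ≡ 9 (mod 206)
203^3 ≡ 179 (mod 206)
203^6 ≡ 111 (mod 206)
203^17 ≡ 1 (mod 206) ✓
So ord_206(203) = 17.

17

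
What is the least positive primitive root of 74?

5

φ(74) = φ(2)·φ(37) = 1·36 = 36 = 2^2 · 3^2.
g is a primitive root iff g^(36/q) ≢ 1 (mod 74) for each prime q ∈ {2, 3}.
g = 2: gcd(2, 74) = 2 > 1, not a unit — skip.
g = 3: 3^18 ≡ 1 — hits 1, so not a primitive root.
g = 4: gcd(4, 74) = 2 > 1, not a unit — skip.
g = 5: 5^18 ≡ 73; 5^12 ≡ 47 — none is 1, so 5 is a primitive root.
The smallest primitive root modulo 74 is 5.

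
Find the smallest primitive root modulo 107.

2

φ(107) = 107 − 1 = 106 = 2 · 53.
Test candidates g = 2, 3, … against the prime factors q ∈ {2, 53} of φ(107): g is a generator iff g^(106/q) ≢ 1 for every such q.
g = 2: 2^53 ≡ 106; 2^2 ≡ 4 — none is 1, so 2 is a primitive root.
The smallest primitive root modulo 107 is 2.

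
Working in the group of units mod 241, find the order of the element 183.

ord(183) | φ(241) = 241 − 1 = 240 = 2^4 · 3 · 5.
Divisors of 240: 1, 2, 3, 4, 5, 6, 8, 10, 12, 15, 16, 20, 24, 30, 40, 48, 60, 80, 120, 240.
Check 183^d mod 241 for each divisor in increasing order:
183^1 ≡ 183
183^2 ≡ 231
183^3 ≡ 98
183^4 ≡ 100
183^5 ≡ 225
183^6 ≡ 205
183^8 ≡ 119
183^10 ≡ 15
183^12 ≡ 91
183^15 ≡ 1
Therefore the multiplicative order of 183 modulo 241 is 15.

15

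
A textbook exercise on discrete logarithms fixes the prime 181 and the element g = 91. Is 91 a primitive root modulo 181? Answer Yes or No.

φ(181) = 181 − 1 = 180 = 2^2 · 3^2 · 5.
It suffices to check that the order of 91 is not a proper divisor of 180: compute 91^(180/q) for q ∈ {2, 3, 5}.
91^90 ≡ 180 (mod 181)  [q = 2: ≢ 1 ✓]
91^60 ≡ 132 (mod 181)  [q = 3: ≢ 1 ✓]
91^36 ≡ 135 (mod 181)  [q = 5: ≢ 1 ✓]
All checks pass, so 91 has order 180 and is a primitive root modulo 181.

Yes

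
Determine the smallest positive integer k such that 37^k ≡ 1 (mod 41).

5

By Lagrange's theorem, ord_41(37) divides φ(41) = 41 − 1 = 40 = 2^3 · 5.
Divisors of 40: 1, 2, 4, 5, 8, 10, 20, 40.
Compute 37^d (mod 41) for the divisors d until we hit 1:
37^1 ≡ 37 (mod 41)
37^2 ≡ 16 (mod 41)
37^4 ≡ 10 (mod 41)
37^5 ≡ 1 (mod 41) ✓
Hence ord(37) = 5.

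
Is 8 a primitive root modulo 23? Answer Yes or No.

No

φ(23) = 23 − 1 = 22 = 2 · 11.
It suffices to check that the order of 8 is not a proper divisor of 22: compute 8^(22/q) for q ∈ {2, 11}.
8^11 ≡ 1 (mod 23)  [q = 2: ≡ 1 ✗]
8^2 ≡ 18 (mod 23)  [q = 11: ≢ 1 ✓]
Since 8^11 ≡ 1, the order of 8 divides 11 < 22, so 8 is not a primitive root.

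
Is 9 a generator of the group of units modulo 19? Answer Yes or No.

φ(19) = 19 − 1 = 18 = 2 · 3^2.
It suffices to check that the order of 9 is not a proper divisor of 18: compute 9^(18/q) for q ∈ {2, 3}.
9^9 ≡ 1 (mod 19)  [q = 2: ≡ 1 ✗]
9^6 ≡ 11 (mod 19)  [q = 3: ≢ 1 ✓]
Since 9^9 ≡ 1, the order of 9 divides 9 < 18, so 9 is not a primitive root.

No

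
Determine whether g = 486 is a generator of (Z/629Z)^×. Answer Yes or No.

No

629 = 17 · 37 is a product of two distinct odd primes, so (Z/629Z)^× ≅ (Z/17Z)^× × (Z/37Z)^× is not cyclic.
No primitive root modulo 629 exists; in particular 486 is not one.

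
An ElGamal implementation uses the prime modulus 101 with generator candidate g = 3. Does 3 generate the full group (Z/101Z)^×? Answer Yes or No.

Yes

φ(101) = 101 − 1 = 100 = 2^2 · 5^2.
It suffices to check that the order of 3 is not a proper divisor of 100: compute 3^(100/q) for q ∈ {2, 5}.
3^50 ≡ 100 (mod 101)  [q = 2: ≢ 1 ✓]
3^20 ≡ 84 (mod 101)  [q = 5: ≢ 1 ✓]
All checks pass, so 3 has order 100 and is a primitive root modulo 101.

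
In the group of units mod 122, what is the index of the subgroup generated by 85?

Since 85 ∈ (Z/122Z)^×, its order divides φ(122) = φ(2)·φ(61) = 1·60 = 60 = 2^2 · 3 · 5.
Divisors of 60: 1, 2, 3, 4, 5, 6, 10, 12, 15, 20, 30, 60.
Test each divisor d:
85^1 ≡ 85 (mod 122)
85^2 ≡ 27 (mod 122)
85^3 ≡ 99 (mod 122)
85^4 ≡ 119 (mod 122)
85^5 ≡ 111 (mod 122)
85^6 ≡ 41 (mod 122)
85^10 ≡ 121 (mod 122)
85^12 ≡ 95 (mod 122)
85^15 ≡ 11 (mod 122)
85^20 ≡ 1 (mod 122) ✓
Thus |⟨85⟩| = ord(85) = 20.
The index is φ(122) / ord(85) = 60 / 20 = 3.

3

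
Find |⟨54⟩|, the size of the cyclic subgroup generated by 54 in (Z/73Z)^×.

36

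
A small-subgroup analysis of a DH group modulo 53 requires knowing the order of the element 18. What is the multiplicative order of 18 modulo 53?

52

ord(18) | φ(53) = 53 − 1 = 52 = 2^2 · 13.
Divisors of 52: 1, 2, 4, 13, 26, 52.
Test each divisor d:
18^1 ≡ 18 (mod 53)
18^2 ≡ 6 (mod 53)
18^4 ≡ 36 (mod 53)
18^13 ≡ 23 (mod 53)
18^26 ≡ 52 (mod 53)
18^52 ≡ 1 (mod 53) ✓
Hence ord(18) = 52.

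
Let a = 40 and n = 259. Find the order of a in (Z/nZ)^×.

The order of 40 must divide φ(259) = φ(7·37) = (7−1)·(37−1) = 6·36 = 216 = 2^3 · 3^3.
Divisors of 216: 1, 2, 3, 4, 6, 8, 9, 12, 18, 24, 27, 36, 54, 72, 108, 216.
Check 40^d mod 259 for each divisor in increasing order:
40^1 ≡ 40 (mod 259)
40^2 ≡ 46 (mod 259)
40^3 ≡ 27 (mod 259)
40^4 ≡ 44 (mod 259)
40^6 ≡ 211 (mod 259)
40^8 ≡ 123 (mod 259)
40^9 ≡ 258 (mod 259)
40^12 ≡ 232 (mod 259)
40^18 ≡ 1 (mod 259) ✓
So ord_259(40) = 18.

18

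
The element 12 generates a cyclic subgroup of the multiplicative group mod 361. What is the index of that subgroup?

3

By Lagrange's theorem, ord_361(12) divides φ(361) = φ(19^2) = 19·(19−1) = 342 = 2 · 3^2 · 19.
Divisors of 342: 1, 2, 3, 6, 9, 18, 19, 38, 57, 114, 171, 342.
Evaluate successive powers at the divisors of 342:
12^1 ≡ 12 (mod 361)
12^2 ≡ 144 (mod 361)
12^3 ≡ 284 (mod 361)
12^6 ≡ 153 (mod 361)
12^9 ≡ 132 (mod 361)
12^18 ≡ 96 (mod 361)
12^19 ≡ 69 (mod 361)
12^38 ≡ 68 (mod 361)
12^57 ≡ 360 (mod 361)
12^114 ≡ 1 (mod 361) ✓
Thus |⟨12⟩| = ord(12) = 114.
The index is φ(361) / ord(12) = 342 / 114 = 3.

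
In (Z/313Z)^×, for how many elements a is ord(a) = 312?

φ(313) = 313 − 1 = 312 = 2^3 · 3 · 13.
(Z/313Z)^× is cyclic (|G| = 312); a cyclic group of order m has exactly φ(d) elements of each order d | m, and none otherwise.
312 = 2^3 · 3 · 13 divides 312, and φ(312) = 96.

96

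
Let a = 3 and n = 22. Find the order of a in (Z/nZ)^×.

5

By Lagrange's theorem, ord_22(3) divides φ(22) = φ(2)·φ(11) = 1·10 = 10 = 2 · 5.
Divisors of 10: 1, 2, 5, 10.
Check 3^d mod 22 for each divisor in increasing order:
3^1 ≡ 3 (mod 22)
3^2 ≡ 9 (mod 22)
3^5 ≡ 1 (mod 22) ✓
So ord_22(3) = 5.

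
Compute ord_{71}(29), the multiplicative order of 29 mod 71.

35

ord(29) | φ(71) = 71 − 1 = 70 = 2 · 5 · 7.
Divisors of 70: 1, 2, 5, 7, 10, 14, 35, 70.
Evaluate successive powers at the divisors of 70:
29^1 ≡ 29
29^2 ≡ 60
29^5 ≡ 30
29^7 ≡ 25
29^10 ≡ 48
29^14 ≡ 57
29^35 ≡ 1
So ord_71(29) = 35.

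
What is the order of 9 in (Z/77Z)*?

15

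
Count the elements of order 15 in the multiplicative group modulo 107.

φ(107) = 107 − 1 = 106 = 2 · 53.
Since (Z/107Z)^× is cyclic of order 106, the number of elements of order d is φ(d) when d | 106 and 0 otherwise.
Here 106 is not a multiple of 15, so there are no elements of order 15.

0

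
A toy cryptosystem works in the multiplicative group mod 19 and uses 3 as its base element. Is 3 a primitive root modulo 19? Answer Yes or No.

Yes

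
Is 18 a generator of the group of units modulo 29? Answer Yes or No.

φ(29) = 29 − 1 = 28 = 2^2 · 7.
18 is a primitive root mod 29 iff 18^(φ(29)/q) ≢ 1 for every prime q | φ(29), i.e. q ∈ {2, 7}.
18^14 ≡ 28 (mod 29)  [q = 2: ≢ 1 ✓]
18^4 ≡ 25 (mod 29)  [q = 7: ≢ 1 ✓]
All checks pass, so 18 has order 28 and is a primitive root modulo 29.

Yes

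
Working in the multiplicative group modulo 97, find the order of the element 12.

16

By Lagrange's theorem, ord_97(12) divides φ(97) = 97 − 1 = 96 = 2^5 · 3.
Divisors of 96: 1, 2, 3, 4, 6, 8, 12, 16, 24, 32, 48, 96.
Evaluate successive powers at the divisors of 96:
12^1 ≡ 12 (mod 97)
12^2 ≡ 47 (mod 97)
12^3 ≡ 79 (mod 97)
12^4 ≡ 75 (mod 97)
12^6 ≡ 33 (mod 97)
12^8 ≡ 96 (mod 97)
12^12 ≡ 22 (mod 97)
12^16 ≡ 1 (mod 97) ✓
So ord_97(12) = 16.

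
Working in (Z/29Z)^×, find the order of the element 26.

28

Since 26 ∈ (Z/29Z)^×, its order divides φ(29) = 29 − 1 = 28 = 2^2 · 7.
Divisors of 28: 1, 2, 4, 7, 14, 28.
Check 26^d mod 29 for each divisor in increasing order:
26^1 ≡ 26
26^2 ≡ 9
26^4 ≡ 23
26^7 ≡ 17
26^14 ≡ 28
26^28 ≡ 1
The smallest such exponent is 28, so the order of 26 is 28.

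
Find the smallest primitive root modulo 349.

φ(349) = 349 − 1 = 348 = 2^2 · 3 · 29.
g is a primitive root iff g^(348/q) ≢ 1 (mod 349) for each prime q ∈ {2, 3, 29}.
g = 2: 2^174 ≡ 348; 2^116 ≡ 226; 2^12 ≡ 257 — none is 1, so 2 is a primitive root.
The smallest primitive root modulo 349 is 2.

2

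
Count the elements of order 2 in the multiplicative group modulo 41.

φ(41) = 41 − 1 = 40 = 2^3 · 5.
Since (Z/41Z)^× is cyclic of order 40, the number of elements of order d is φ(d) when d | 40 and 0 otherwise.
2 | 40, and φ(2) = 2 − 1 = 1.

1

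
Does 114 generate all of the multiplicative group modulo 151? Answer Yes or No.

φ(151) = 151 − 1 = 150 = 2 · 3 · 5^2.
Test 114^(150/q) mod 151 for each prime factor q of 150:
114^75 ≡ 150 (mod 151)  [q = 2: ≢ 1 ✓]
114^50 ≡ 32 (mod 151)  [q = 3: ≢ 1 ✓]
114^30 ≡ 59 (mod 151)  [q = 5: ≢ 1 ✓]
Every test exponent gives a nontrivial residue, hence 114 generates the full group.

Yes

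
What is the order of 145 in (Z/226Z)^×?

Since 145 ∈ (Z/226Z)^×, its order divides φ(226) = φ(2)·φ(113) = 1·112 = 112 = 2^4 · 7.
Divisors of 112: 1, 2, 4, 7, 8, 14, 16, 28, 56, 112.
Check 145^d mod 226 for each divisor in increasing order:
145^1 ≡ 145 (mod 226)
145^2 ≡ 7 (mod 226)
145^4 ≡ 49 (mod 226)
145^7 ≡ 15 (mod 226)
145^8 ≡ 141 (mod 226)
145^14 ≡ 225 (mod 226)
145^16 ≡ 219 (mod 226)
145^28 ≡ 1 (mod 226) ✓
So ord_226(145) = 28.

28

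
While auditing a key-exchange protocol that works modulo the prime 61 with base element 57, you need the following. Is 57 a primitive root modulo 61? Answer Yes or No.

φ(61) = 61 − 1 = 60 = 2^2 · 3 · 5.
An element g generates (Z/61Z)^× iff g^(60/q) ≢ 1 (mod 61) for each prime q ∈ {2, 3, 5}.
57^30 ≡ 1 (mod 61)  [q = 2: ≡ 1 ✗]
57^20 ≡ 13 (mod 61)  [q = 3: ≢ 1 ✓]
57^12 ≡ 20 (mod 61)  [q = 5: ≢ 1 ✓]
Since 57^30 ≡ 1, the order of 57 divides 30 < 60, so 57 is not a primitive root.

No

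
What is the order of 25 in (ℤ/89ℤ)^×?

22

By Lagrange's theorem, ord_89(25) divides φ(89) = 89 − 1 = 88 = 2^3 · 11.
Divisors of 88: 1, 2, 4, 8, 11, 22, 44, 88.
Evaluate successive powers at the divisors of 88:
25^1 ≡ 25
25^2 ≡ 2
25^4 ≡ 4
25^8 ≡ 16
25^11 ≡ 88
25^22 ≡ 1
The smallest such exponent is 22, so the order of 25 is 22.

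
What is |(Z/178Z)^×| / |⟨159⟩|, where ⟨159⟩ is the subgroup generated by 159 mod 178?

The order of 159 must divide φ(178) = φ(2)·φ(89) = 1·88 = 88 = 2^3 · 11.
Divisors of 88: 1, 2, 4, 8, 11, 22, 44, 88.
Evaluate successive powers at the divisors of 88:
159^1 ≡ 159 (mod 178)
159^2 ≡ 5 (mod 178)
159^4 ≡ 25 (mod 178)
159^8 ≡ 91 (mod 178)
159^11 ≡ 77 (mod 178)
159^22 ≡ 55 (mod 178)
159^44 ≡ 177 (mod 178)
159^88 ≡ 1 (mod 178) ✓
Thus |⟨159⟩| = ord(159) = 88.
[(Z/178Z)^× : ⟨159⟩] = 88/88 = 1.

1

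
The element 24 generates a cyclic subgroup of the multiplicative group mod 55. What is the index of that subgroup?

4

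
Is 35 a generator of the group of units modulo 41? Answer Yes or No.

φ(41) = 41 − 1 = 40 = 2^3 · 5.
35 is a primitive root mod 41 iff 35^(φ(41)/q) ≢ 1 for every prime q | φ(41), i.e. q ∈ {2, 5}.
35^20 ≡ 40 (mod 41)  [q = 2: ≢ 1 ✓]
35^8 ≡ 10 (mod 41)  [q = 5: ≢ 1 ✓]
All checks pass, so 35 has order 40 and is a primitive root modulo 41.

Yes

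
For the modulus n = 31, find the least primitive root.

φ(31) = 31 − 1 = 30 = 2 · 3 · 5.
g is a primitive root iff g^(30/q) ≢ 1 (mod 31) for each prime q ∈ {2, 3, 5}.
g = 2: 2^15 ≡ 1 — hits 1, so not a primitive root.
g = 3: 3^15 ≡ 30; 3^10 ≡ 25; 3^6 ≡ 16 — none is 1, so 3 is a primitive root.
Hence the least primitive root of 31 is 3.

3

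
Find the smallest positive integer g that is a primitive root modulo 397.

5

φ(397) = 397 − 1 = 396 = 2^2 · 3^2 · 11.
Test candidates g = 2, 3, … against the prime factors q ∈ {2, 3, 11} of φ(397): g is a generator iff g^(396/q) ≢ 1 for every such q.
g = 2: 2^198 ≡ 396; 2^132 ≡ 1 — hits 1, so not a primitive root.
g = 3: 3^198 ≡ 1 — hits 1, so not a primitive root.
g = 4: 4^198 ≡ 1 — hits 1, so not a primitive root.
g = 5: 5^198 ≡ 396; 5^132 ≡ 362; 5^36 ≡ 290 — none is 1, so 5 is a primitive root.
The smallest primitive root modulo 397 is 5.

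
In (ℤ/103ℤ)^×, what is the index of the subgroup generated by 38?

2

By Lagrange's theorem, ord_103(38) divides φ(103) = 103 − 1 = 102 = 2 · 3 · 17.
Divisors of 102: 1, 2, 3, 6, 17, 34, 51, 102.
Evaluate successive powers at the divisors of 102:
38^1 ≡ 38 (mod 103)
38^2 ≡ 2 (mod 103)
38^3 ≡ 76 (mod 103)
38^6 ≡ 8 (mod 103)
38^17 ≡ 46 (mod 103)
38^34 ≡ 56 (mod 103)
38^51 ≡ 1 (mod 103) ✓
The order of 38 is 51, so the subgroup it generates has 51 elements.
Index = |(Z/103Z)^×| / |⟨38⟩| = 102 / 51 = 2.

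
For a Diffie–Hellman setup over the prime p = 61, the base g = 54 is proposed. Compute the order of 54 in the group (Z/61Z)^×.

60

The order of 54 must divide φ(61) = 61 − 1 = 60 = 2^2 · 3 · 5.
Divisors of 60: 1, 2, 3, 4, 5, 6, 10, 12, 15, 20, 30, 60.
Check 54^d mod 61 for each divisor in increasing order:
54^1 ≡ 54 (mod 61)
54^2 ≡ 49 (mod 61)
54^3 ≡ 23 (mod 61)
54^4 ≡ 22 (mod 61)
54^5 ≡ 29 (mod 61)
54^6 ≡ 41 (mod 61)
54^10 ≡ 48 (mod 61)
54^12 ≡ 34 (mod 61)
54^15 ≡ 50 (mod 61)
54^20 ≡ 47 (mod 61)
54^30 ≡ 60 (mod 61)
54^60 ≡ 1 (mod 61) ✓
The smallest such exponent is 60, so the order of 54 is 60.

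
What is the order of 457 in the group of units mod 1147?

180

Since 457 ∈ (Z/1147Z)^×, its order divides φ(1147) = φ(31·37) = (31−1)·(37−1) = 30·36 = 1080 = 2^3 · 3^3 · 5.
Divisors of 1080: 1, 2, 3, 4, 5, 6, 8, 9, 10, 12, 15, 18, 20, 24, 27, 30, 36, 40, 45, 54, 60, 72, 90, 108, 120, 135, 180, 216, 270, 360, 540, 1080.
Test each divisor d:
457^1 ≡ 457
457^2 ≡ 95
457^3 ≡ 976
457^4 ≡ 996
457^5 ≡ 960
457^6 ≡ 566
457^8 ≡ 1008
457^9 ≡ 709
457^10 ≡ 559
457^12 ≡ 343
457^15 ≡ 991
457^18 ≡ 295
457^20 ≡ 497
457^24 ≡ 655
457^27 ≡ 401
457^30 ≡ 249
457^36 ≡ 1000
457^40 ≡ 404
457^45 ≡ 154
457^54 ≡ 221
457^60 ≡ 63
457^72 ≡ 963
457^90 ≡ 776
457^108 ≡ 667
457^120 ≡ 528
457^135 ≡ 216
457^180 ≡ 1
Therefore the multiplicative order of 457 modulo 1147 is 180.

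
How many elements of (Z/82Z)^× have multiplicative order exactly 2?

φ(82) = φ(2)·φ(41) = 1·40 = 40 = 2^3 · 5.
Since (Z/82Z)^× is cyclic of order 40, the number of elements of order d is φ(d) when d | 40 and 0 otherwise.
2 | 40, and φ(2) = 2 − 1 = 1.

1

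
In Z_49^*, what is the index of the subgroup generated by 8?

6

The order of 8 must divide φ(49) = φ(7^2) = 7·(7−1) = 42 = 2 · 3 · 7.
Divisors of 42: 1, 2, 3, 6, 7, 14, 21, 42.
Evaluate successive powers at the divisors of 42:
8^1 ≡ 8 (mod 49)
8^2 ≡ 15 (mod 49)
8^3 ≡ 22 (mod 49)
8^6 ≡ 43 (mod 49)
8^7 ≡ 1 (mod 49) ✓
Thus |⟨8⟩| = ord(8) = 7.
The index is φ(49) / ord(8) = 42 / 7 = 6.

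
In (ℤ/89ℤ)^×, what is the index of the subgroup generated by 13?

By Lagrange's theorem, ord_89(13) divides φ(89) = 89 − 1 = 88 = 2^3 · 11.
Divisors of 88: 1, 2, 4, 8, 11, 22, 44, 88.
Test each divisor d:
13^1 ≡ 13 (mod 89)
13^2 ≡ 80 (mod 89)
13^4 ≡ 81 (mod 89)
13^8 ≡ 64 (mod 89)
13^11 ≡ 77 (mod 89)
13^22 ≡ 55 (mod 89)
13^44 ≡ 88 (mod 89)
13^88 ≡ 1 (mod 89) ✓
Thus |⟨13⟩| = ord(13) = 88.
Index = |(Z/89Z)^×| / |⟨13⟩| = 88 / 88 = 1.

1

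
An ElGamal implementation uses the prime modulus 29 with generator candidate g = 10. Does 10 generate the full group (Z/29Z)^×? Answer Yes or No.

φ(29) = 29 − 1 = 28 = 2^2 · 7.
Test 10^(28/q) mod 29 for each prime factor q of 28:
10^14 ≡ 28 (mod 29)  [q = 2: ≢ 1 ✓]
10^4 ≡ 24 (mod 29)  [q = 7: ≢ 1 ✓]
Every test exponent gives a nontrivial residue, hence 10 generates the full group.

Yes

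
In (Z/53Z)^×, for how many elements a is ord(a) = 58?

0

φ(53) = 53 − 1 = 52 = 2^2 · 13.
Since (Z/53Z)^× is cyclic of order 52, the number of elements of order d is φ(d) when d | 52 and 0 otherwise.
Here 52 is not a multiple of 58, so there are no elements of order 58.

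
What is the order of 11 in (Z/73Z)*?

72

Since 11 ∈ (Z/73Z)^×, its order divides φ(73) = 73 − 1 = 72 = 2^3 · 3^2.
Divisors of 72: 1, 2, 3, 4, 6, 8, 9, 12, 18, 24, 36, 72.
Check 11^d mod 73 for each divisor in increasing order:
11^1 ≡ 11 (mod 73)
11^2 ≡ 48 (mod 73)
11^3 ≡ 17 (mod 73)
11^4 ≡ 41 (mod 73)
11^6 ≡ 70 (mod 73)
11^8 ≡ 2 (mod 73)
11^9 ≡ 22 (mod 73)
11^12 ≡ 9 (mod 73)
11^18 ≡ 46 (mod 73)
11^24 ≡ 8 (mod 73)
11^36 ≡ 72 (mod 73)
11^72 ≡ 1 (mod 73) ✓
Therefore the multiplicative order of 11 modulo 73 is 72.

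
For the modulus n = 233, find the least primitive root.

φ(233) = 233 − 1 = 232 = 2^3 · 29.
Test candidates g = 2, 3, … against the prime factors q ∈ {2, 29} of φ(233): g is a generator iff g^(232/q) ≢ 1 for every such q.
g = 2: 2^116 ≡ 1 — hits 1, so not a primitive root.
g = 3: 3^116 ≡ 232; 3^8 ≡ 37 — none is 1, so 3 is a primitive root.
The smallest primitive root modulo 233 is 3.

3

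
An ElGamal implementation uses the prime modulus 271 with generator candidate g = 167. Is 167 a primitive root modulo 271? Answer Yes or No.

No

φ(271) = 271 − 1 = 270 = 2 · 3^3 · 5.
167 is a primitive root mod 271 iff 167^(φ(271)/q) ≢ 1 for every prime q | φ(271), i.e. q ∈ {2, 3, 5}.
167^135 ≡ 1 (mod 271)  [q = 2: ≡ 1 ✗]
167^90 ≡ 1 (mod 271)  [q = 3: ≡ 1 ✗]
167^54 ≡ 100 (mod 271)  [q = 5: ≢ 1 ✓]
The check at q = 2 fails, so 167 generates a proper subgroup.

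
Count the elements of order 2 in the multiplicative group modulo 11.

1

φ(11) = 11 − 1 = 10 = 2 · 5.
(Z/11Z)^× is cyclic (|G| = 10); a cyclic group of order m has exactly φ(d) elements of each order d | m, and none otherwise.
2 | 10, and φ(2) = 2 − 1 = 1.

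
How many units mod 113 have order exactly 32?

φ(113) = 113 − 1 = 112 = 2^4 · 7.
Since (Z/113Z)^× is cyclic of order 112, the number of elements of order d is φ(d) when d | 112 and 0 otherwise.
32 does not divide 112, so no element of (Z/113Z)^× has order 32.

0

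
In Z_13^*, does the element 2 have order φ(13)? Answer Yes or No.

φ(13) = 13 − 1 = 12 = 2^2 · 3.
Test 2^(12/q) mod 13 for each prime factor q of 12:
2^6 ≡ 12 (mod 13)  [q = 2: ≢ 1 ✓]
2^4 ≡ 3 (mod 13)  [q = 3: ≢ 1 ✓]
All checks pass, so 2 has order 12 and is a primitive root modulo 13.

Yes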